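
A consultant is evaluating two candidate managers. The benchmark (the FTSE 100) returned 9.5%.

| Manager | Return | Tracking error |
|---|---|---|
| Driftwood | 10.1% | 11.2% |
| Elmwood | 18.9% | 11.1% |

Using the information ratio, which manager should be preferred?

Driftwood: IR = (10.1% − 9.5%) / 11.2% = 0.054
Elmwood: IR = (18.9% − 9.5%) / 11.1% = 0.847
Highest: Elmwood (0.847).

Elmwood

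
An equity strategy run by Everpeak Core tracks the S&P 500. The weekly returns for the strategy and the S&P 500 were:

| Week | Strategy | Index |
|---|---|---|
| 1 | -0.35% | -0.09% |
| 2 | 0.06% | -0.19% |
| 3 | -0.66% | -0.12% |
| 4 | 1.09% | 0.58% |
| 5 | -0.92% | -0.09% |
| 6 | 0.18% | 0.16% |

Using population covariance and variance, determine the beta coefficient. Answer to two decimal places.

r̄p = -0.1000%,  r̄m = 0.0417%
Cov = Σ(rp − r̄p)(rm − r̄m) / 6 = 0.1447
Var(rm) = Σ(rm − r̄m)² / 6 = 0.0697
β = Cov / Var = 0.1447 / 0.0697 = 2.0760

2.08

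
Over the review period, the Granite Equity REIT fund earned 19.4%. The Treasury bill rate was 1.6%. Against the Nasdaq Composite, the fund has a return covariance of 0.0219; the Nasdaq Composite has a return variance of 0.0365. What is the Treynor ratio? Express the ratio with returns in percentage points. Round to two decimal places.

β = Cov / Var = 0.0219 / 0.0365 = 0.6000
Treynor = (Rp − Rf) / β = (19.4% − 1.6%) / 0.6000 = 17.80 / 0.6000 = 29.6667

29.67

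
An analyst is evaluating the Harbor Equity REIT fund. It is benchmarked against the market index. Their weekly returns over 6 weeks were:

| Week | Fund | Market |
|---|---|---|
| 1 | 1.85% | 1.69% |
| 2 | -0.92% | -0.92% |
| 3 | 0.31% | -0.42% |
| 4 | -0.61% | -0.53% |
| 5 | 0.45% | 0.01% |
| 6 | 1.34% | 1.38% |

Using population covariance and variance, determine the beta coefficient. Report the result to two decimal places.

0.95

r̄p = 0.4033%,  r̄m = 0.2017%
Cov = Σ(rp − r̄p)(rm − r̄m) / 6 = 0.9219
Var(rm) = Σ(rm − r̄m)² / 6 = 0.9700
β = Cov / Var = 0.9219 / 0.9700 = 0.9504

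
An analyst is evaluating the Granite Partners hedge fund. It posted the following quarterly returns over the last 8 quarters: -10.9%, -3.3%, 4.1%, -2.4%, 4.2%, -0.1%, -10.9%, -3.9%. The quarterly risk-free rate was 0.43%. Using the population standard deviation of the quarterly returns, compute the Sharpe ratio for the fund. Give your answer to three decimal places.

-0.612

μ = (-10.9 − 3.3 + 4.1 − 2.4 + 4.2 − 0.1 − 10.9 − 3.9) / 8 = -2.9000%
Population std dev = √[236.6600 / 8] = 5.4390%
Sharpe = (μ − rf) / σ = (-2.9000 − 0.43) / 5.4390 = -3.3300 / 5.4390 = -0.6122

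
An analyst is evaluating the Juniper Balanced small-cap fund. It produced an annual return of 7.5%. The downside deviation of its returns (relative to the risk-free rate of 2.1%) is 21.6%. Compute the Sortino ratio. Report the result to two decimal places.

0.25

Sortino = (Rp − Rf) / σd = (7.5% − 2.1%) / 21.6% = 5.40% / 21.6% = 0.2500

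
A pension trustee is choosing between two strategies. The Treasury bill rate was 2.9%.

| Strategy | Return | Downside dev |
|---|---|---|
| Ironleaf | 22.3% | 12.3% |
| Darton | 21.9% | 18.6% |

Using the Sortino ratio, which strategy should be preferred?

Ironleaf: Sortino ratio = (22.3% − 2.9%) / 12.3% = 1.577
Darton: Sortino ratio = (21.9% − 2.9%) / 18.6% = 1.022
Highest: Ironleaf (1.577).

Ironleaf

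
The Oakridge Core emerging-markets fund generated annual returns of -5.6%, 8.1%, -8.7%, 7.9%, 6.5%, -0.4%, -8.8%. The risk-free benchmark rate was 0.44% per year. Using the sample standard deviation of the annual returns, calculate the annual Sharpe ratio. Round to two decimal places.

r̄ = (-5.6 + 8.1 − 8.7 + 7.9 + 6.5 − 0.4 − 8.8) / 7 = -0.1429%
Sample std dev = √[354.7771 / 6] = 7.6896%
Sharpe = (r̄ − rf) / σ = (-0.1429 − 0.44) / 7.6896 = -0.5829 / 7.6896 = -0.0758

-0.08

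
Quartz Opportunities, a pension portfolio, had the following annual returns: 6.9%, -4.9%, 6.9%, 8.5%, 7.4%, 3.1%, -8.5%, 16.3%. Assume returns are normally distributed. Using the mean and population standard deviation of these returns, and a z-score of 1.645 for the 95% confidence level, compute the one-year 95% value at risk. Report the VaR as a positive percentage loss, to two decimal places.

7.66

Mean return r̄ = 35.70 / 8 = 4.4625%
Σ(r − r̄)² = 434.4788; population σ = √(434.4788/8) = 7.3695%
VaR = −(r̄ − z·σ) = −(4.4625 − 1.645 × 7.3695) = −(-7.6603) = 7.6603%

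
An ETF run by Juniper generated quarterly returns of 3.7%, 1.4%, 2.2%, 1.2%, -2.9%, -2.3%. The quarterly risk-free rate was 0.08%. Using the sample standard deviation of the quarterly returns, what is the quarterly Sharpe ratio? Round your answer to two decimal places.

0.18

r̄ = (3.7 + 1.4 + 2.2 + 1.2 − 2.9 − 2.3) / 6 = 3.30 / 6 = 0.5500%
Σ(r − r̄)² = (3.7 − 0.5500)² + (1.4 − 0.5500)² + (2.2 − 0.5500)² + … = 33.8150
σ = √[33.8150 / 5] = 2.6006%
Sharpe = (r̄ − rf) / σ = (0.5500 − 0.08) / 2.6006 = 0.4700 / 2.6006 = 0.1807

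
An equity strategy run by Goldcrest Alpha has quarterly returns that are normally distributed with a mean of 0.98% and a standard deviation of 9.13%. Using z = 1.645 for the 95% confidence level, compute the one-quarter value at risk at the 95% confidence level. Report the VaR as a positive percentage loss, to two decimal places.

14.04

VaR (as % loss) = −(μ − z·σ) = −(0.98% − 1.645 × 9.13%) = −(-14.03885%) = 14.03885%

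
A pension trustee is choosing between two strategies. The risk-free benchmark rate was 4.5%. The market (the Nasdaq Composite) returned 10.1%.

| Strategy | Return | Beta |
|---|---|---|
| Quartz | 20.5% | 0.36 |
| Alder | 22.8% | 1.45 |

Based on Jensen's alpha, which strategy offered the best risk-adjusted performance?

Quartz

Quartz: α = 20.5% − [4.5% + 0.36 × (10.1% − 4.5%)] = 13.984
Alder: α = 22.8% − [4.5% + 1.45 × (10.1% − 4.5%)] = 10.180
Highest: Quartz (13.984).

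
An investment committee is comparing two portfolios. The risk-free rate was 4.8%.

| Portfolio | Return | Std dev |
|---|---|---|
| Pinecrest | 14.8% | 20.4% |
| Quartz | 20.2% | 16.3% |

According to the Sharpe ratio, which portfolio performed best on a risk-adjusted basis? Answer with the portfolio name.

Pinecrest: Sharpe ratio = (14.8% − 4.8%) / 20.4% = 0.490
Quartz: Sharpe ratio = (20.2% − 4.8%) / 16.3% = 0.945
Highest: Quartz (0.945).

Quartz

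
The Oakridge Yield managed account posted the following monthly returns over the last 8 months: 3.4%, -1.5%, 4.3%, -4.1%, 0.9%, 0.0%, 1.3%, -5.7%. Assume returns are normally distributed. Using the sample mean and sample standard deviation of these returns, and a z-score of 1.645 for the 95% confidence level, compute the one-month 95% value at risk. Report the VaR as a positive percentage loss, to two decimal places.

5.87

μ = (3.4 − 1.5 + 4.3 − 4.1 + 0.9 + 0 + 1.3 − 5.7) / 8 = -1.40 / 8 = -0.1750%
Sample std dev = √[83.8550 / 7] = 3.4611%
VaR = −(μ − z·σ) = −(-0.1750 − 1.645 × 3.4611) = −(-5.8685) = 5.8685%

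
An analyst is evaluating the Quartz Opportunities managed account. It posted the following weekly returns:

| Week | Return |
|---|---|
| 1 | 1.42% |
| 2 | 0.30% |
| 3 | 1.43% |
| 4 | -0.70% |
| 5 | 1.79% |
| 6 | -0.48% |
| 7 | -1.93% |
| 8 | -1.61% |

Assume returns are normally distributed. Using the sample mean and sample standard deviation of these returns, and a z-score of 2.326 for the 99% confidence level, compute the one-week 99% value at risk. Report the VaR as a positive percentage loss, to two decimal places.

μ = (1.42 + 0.3 + 1.43 − 0.7 + 1.79 − 0.48 − 1.93 − 1.61) / 8 = 0.220 / 8 = 0.0275%
Σ(r − μ)² = (1.42 − 0.0275)² + (0.3 − 0.0275)² + (1.43 − 0.0275)² + … = 14.3868
σ = √[14.3868 / 7] = 1.4336%
VaR = −(μ − z·σ) = −(0.0275 − 2.326 × 1.4336) = −(-3.3071) = 3.3071%

3.31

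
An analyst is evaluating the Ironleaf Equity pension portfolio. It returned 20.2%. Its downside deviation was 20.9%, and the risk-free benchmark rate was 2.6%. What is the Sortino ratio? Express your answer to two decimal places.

Sortino = (Rp − Rf) / σd = (20.2% − 2.6%) / 20.9% = 17.60% / 20.9% = 0.8421

0.84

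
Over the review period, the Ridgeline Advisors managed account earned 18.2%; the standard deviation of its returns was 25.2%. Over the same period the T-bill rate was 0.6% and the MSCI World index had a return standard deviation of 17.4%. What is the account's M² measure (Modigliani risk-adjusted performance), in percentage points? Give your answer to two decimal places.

12.75

Sharpe = (Rp − Rf) / σp = (18.2% − 0.6%) / 25.2% = 0.6984
M² = Rf + Sharpe × σm = 0.6% + 0.6984 × 17.4% = 12.7522%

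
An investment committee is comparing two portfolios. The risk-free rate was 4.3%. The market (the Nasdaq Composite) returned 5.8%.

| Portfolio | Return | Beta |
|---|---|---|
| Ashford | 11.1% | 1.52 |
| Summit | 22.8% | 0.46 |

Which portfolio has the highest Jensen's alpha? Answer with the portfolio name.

Ashford: α = 11.1% − [4.3% + 1.52 × (5.8% − 4.3%)] = 4.520
Summit: α = 22.8% − [4.3% + 0.46 × (5.8% − 4.3%)] = 17.810
Highest: Summit (17.810).

Summit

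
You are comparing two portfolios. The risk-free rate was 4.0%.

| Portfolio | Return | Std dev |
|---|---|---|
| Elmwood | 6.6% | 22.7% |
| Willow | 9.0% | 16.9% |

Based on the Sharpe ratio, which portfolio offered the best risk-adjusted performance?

Willow

Elmwood: Sharpe ratio = (6.6% − 4.0%) / 22.7% = 0.115
Willow: Sharpe ratio = (9.0% − 4.0%) / 16.9% = 0.296
Highest: Willow (0.296).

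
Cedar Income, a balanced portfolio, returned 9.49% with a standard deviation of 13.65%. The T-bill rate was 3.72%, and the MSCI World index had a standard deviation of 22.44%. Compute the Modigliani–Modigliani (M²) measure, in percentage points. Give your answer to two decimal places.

Sharpe = (Rp − Rf) / σp = (9.49% − 3.72%) / 13.65% = 0.4227
M² = Rf + Sharpe × σm = 3.72% + 0.4227 × 22.44% = 13.2054%

13.21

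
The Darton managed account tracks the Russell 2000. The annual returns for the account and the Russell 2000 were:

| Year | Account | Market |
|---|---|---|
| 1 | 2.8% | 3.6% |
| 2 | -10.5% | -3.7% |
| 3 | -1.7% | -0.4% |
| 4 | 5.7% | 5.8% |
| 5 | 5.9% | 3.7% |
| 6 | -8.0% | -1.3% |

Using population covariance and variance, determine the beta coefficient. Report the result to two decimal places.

1.86

r̄p = -0.9667%,  r̄m = 1.2833%
Cov = Σ(rp − r̄p)(rm − r̄m) / 6 = 20.3906
Var(rm) = Σ(rm − r̄m)² / 6 = 10.9914
β = Cov / Var = 20.3906 / 10.9914 = 1.8551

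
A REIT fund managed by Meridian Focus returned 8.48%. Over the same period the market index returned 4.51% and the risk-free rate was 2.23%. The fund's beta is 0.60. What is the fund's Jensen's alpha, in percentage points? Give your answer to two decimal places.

CAPM expected return = Rf + β(Rm − Rf) = 2.23% + 0.60 × (4.51% − 2.23%) = 2.23 + 0.60 × 2.28 = 3.5980%
Jensen's α = Rp − E[R] = 8.48% − 3.5980% = 4.8820

4.88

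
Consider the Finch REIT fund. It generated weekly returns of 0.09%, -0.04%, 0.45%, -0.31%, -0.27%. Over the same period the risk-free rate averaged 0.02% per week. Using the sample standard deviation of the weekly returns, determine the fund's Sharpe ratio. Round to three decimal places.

Mean return r̄ = -0.080 / 5 = -0.0160%
Σ(r − r̄)² = (0.09 − (-0.0160))² + (-0.04 − (-0.0160))² + … = 0.3799
σ = √[0.3799 / 4] = 0.3082%
Sharpe = (r̄ − rf) / σ = (-0.0160 − 0.02) / 0.3082 = -0.0360 / 0.3082 = -0.1168

-0.117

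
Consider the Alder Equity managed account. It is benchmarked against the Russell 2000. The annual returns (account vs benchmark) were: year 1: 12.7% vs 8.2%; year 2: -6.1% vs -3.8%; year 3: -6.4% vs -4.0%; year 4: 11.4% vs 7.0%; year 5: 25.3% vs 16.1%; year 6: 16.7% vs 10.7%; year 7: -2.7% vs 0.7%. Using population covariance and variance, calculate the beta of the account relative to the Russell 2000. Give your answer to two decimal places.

r̄p = 7.2714%,  r̄m = 4.9857%
Cov = Σ(rp − r̄p)(rm − r̄m) / 7 = 80.4396
Var(rm) = Σ(rm − r̄m)² / 7 = 49.5527
β = Cov / Var = 80.4396 / 49.5527 = 1.6233

1.62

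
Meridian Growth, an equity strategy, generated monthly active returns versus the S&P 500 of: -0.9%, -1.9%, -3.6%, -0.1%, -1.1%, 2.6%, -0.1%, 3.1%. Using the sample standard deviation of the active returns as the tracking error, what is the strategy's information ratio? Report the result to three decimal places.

μ = (-0.9 − 1.9 − 3.6 − 0.1 − 1.1 + 2.6 − 0.1 + 3.1) / 8 = -0.2500%
Sample σ = √[Σ(r − μ)² / 7] = √[34.4800 / 7] = √4.9257 = 2.2194%
IR = μ / tracking error = -0.2500 / 2.2194 = -0.1126

-0.113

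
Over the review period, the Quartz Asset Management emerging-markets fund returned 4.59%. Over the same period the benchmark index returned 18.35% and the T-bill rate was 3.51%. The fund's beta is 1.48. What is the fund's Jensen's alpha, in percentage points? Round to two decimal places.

CAPM expected return = Rf + β(Rm − Rf) = 3.51% + 1.48 × (18.35% − 3.51%) = 3.51 + 1.48 × 14.84 = 25.4732%
Jensen's α = Rp − E[R] = 4.59% − 25.4732% = -20.8832

-20.88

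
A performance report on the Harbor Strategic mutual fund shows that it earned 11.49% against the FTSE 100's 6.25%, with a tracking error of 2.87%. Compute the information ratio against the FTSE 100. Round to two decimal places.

1.83

IR = (Rp − Rb) / TE = (11.49% − 6.25%) / 2.87% = 5.24% / 2.87% = 1.8258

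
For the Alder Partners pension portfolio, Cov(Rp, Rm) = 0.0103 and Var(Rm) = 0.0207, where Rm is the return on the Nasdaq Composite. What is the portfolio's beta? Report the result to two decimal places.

0.50

β = Cov(Rp, Rm) / Var(Rm) = 0.0103 / 0.0207 = 0.4976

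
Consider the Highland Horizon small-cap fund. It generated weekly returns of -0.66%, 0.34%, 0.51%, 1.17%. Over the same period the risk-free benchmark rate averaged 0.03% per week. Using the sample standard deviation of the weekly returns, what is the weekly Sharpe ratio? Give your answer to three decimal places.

Mean return μ = 1.360 / 4 = 0.3400%
Σ(r − μ)² = 1.7178; sample σ = √(1.7178/3) = 0.7567%
Sharpe = (μ − rf) / σ = (0.3400 − 0.03) / 0.7567 = 0.3100 / 0.7567 = 0.4097

0.410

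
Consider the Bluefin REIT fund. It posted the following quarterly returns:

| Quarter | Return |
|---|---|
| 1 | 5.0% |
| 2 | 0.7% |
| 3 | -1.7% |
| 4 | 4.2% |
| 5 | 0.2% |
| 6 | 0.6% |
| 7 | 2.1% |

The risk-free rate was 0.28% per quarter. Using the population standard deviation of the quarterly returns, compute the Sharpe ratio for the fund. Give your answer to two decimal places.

0.60

r̄ = (5 + 0.7 − 1.7 + 4.2 + 0.2 + 0.6 + 2.1) / 7 = 11.10 / 7 = 1.5857%
Σ(r − r̄)² = (5 − 1.5857)² + (0.7 − 1.5857)² + (-1.7 − 1.5857)² + … = 33.2286
population σ = √(33.2286 / 7) = √4.7469 = 2.1787%
Sharpe = (r̄ − rf) / σ = (1.5857 − 0.28) / 2.1787 = 1.3057 / 2.1787 = 0.5993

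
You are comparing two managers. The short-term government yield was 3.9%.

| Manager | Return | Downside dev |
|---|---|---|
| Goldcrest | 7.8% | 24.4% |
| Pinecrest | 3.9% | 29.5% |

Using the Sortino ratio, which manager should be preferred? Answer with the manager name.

Goldcrest: Sortino ratio = (7.8% − 3.9%) / 24.4% = 0.160
Pinecrest: Sortino ratio = (3.9% − 3.9%) / 29.5% = 0.000
Highest: Goldcrest (0.160).

Goldcrest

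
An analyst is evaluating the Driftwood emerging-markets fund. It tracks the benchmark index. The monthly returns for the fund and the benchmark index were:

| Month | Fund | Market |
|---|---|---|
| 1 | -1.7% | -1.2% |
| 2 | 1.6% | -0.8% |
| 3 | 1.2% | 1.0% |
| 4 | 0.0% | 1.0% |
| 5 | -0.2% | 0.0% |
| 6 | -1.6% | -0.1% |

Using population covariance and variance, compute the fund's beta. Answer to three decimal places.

0.516

r̄p = -0.1167%,  r̄m = -0.0167%
Cov = Σ(rp − r̄p)(rm − r̄m) / 6 = 0.3514
Var(rm) = Σ(rm − r̄m)² / 6 = 0.6814
β = Cov / Var = 0.3514 / 0.6814 = 0.5157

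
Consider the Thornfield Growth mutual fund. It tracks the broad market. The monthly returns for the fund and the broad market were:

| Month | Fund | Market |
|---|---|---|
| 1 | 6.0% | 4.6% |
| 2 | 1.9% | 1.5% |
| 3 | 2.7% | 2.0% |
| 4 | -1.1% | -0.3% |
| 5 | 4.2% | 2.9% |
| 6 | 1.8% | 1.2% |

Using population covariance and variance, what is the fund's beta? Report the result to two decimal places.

r̄p = 2.5833%,  r̄m = 1.9833%
Cov = Σ(rp − r̄p)(rm − r̄m) / 6 = 3.2964
Var(rm) = Σ(rm − r̄m)² / 6 = 2.2914
β = Cov / Var = 3.2964 / 2.2914 = 1.4386

1.44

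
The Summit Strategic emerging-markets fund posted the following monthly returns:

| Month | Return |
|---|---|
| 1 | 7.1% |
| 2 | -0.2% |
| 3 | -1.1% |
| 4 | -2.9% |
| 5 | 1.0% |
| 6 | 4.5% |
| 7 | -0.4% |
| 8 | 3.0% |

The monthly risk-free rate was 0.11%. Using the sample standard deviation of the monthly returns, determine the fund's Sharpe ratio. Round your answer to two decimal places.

0.39

Mean return μ = 11.00 / 8 = 1.3750%
Σ(r − μ)² = (7.1 − 1.3750)² + (-0.2 − 1.3750)² + … = 75.3550
sample σ = √(75.3550 / 7) = √10.7650 = 3.2810%
Sharpe = (μ − rf) / σ = (1.3750 − 0.11) / 3.2810 = 1.2650 / 3.2810 = 0.3856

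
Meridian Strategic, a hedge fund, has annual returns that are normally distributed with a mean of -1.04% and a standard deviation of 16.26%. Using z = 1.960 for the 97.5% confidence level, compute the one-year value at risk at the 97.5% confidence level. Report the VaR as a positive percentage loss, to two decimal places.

VaR (as % loss) = −(μ − z·σ) = −(-1.04% − 1.960 × 16.26%) = −(-32.9096%) = 32.9096%

32.91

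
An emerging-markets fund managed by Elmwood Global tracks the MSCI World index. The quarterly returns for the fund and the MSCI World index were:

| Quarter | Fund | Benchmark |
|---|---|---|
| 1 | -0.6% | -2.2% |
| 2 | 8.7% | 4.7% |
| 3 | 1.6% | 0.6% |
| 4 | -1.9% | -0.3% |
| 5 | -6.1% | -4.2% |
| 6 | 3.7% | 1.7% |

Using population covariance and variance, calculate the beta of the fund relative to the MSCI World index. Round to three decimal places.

1.574

r̄p = 0.9000%,  r̄m = 0.0500%
Cov = Σ(rp − r̄p)(rm − r̄m) / 6 = 12.5633
Var(rm) = Σ(rm − r̄m)² / 6 = 7.9825
β = Cov / Var = 12.5633 / 7.9825 = 1.5739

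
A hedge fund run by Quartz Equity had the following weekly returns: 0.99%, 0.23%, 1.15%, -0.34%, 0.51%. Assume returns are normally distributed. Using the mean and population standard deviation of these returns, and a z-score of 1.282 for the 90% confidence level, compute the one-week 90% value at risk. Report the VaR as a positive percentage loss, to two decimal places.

0.18

Mean return μ = 2.540 / 5 = 0.5080%
Σ(r − μ)² = (0.99 − 0.5080)² + (0.23 − 0.5080)² + … = 1.4409
population σ = √(1.4409 / 5) = √0.2882 = 0.5368%
VaR = −(μ − z·σ) = −(0.5080 − 1.282 × 0.5368) = −(-0.1802) = 0.1802%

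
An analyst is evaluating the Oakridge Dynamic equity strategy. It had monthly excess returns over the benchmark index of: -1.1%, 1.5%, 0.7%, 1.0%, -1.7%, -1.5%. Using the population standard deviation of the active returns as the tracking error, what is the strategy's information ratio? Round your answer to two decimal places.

r̄ = (-1.1 + 1.5 + 0.7 + 1 − 1.7 − 1.5) / 6 = -0.1833%
Population σ = √[Σ(r − r̄)² / 6] = √[9.8883 / 6] = √1.6481 = 1.2838%
IR = r̄ / tracking error = -0.1833 / 1.2838 = -0.1428

-0.14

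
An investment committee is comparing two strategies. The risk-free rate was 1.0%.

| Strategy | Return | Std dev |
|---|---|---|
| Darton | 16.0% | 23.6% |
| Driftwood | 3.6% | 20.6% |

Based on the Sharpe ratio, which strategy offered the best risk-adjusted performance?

Darton

Darton: Sharpe ratio = (16.0% − 1.0%) / 23.6% = 0.636
Driftwood: Sharpe ratio = (3.6% − 1.0%) / 20.6% = 0.126
Highest: Darton (0.636).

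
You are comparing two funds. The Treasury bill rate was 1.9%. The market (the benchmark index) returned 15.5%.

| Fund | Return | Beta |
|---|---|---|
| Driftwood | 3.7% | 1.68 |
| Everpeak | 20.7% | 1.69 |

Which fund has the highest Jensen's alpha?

Driftwood: α = 3.7% − [1.9% + 1.68 × (15.5% − 1.9%)] = -21.048
Everpeak: α = 20.7% − [1.9% + 1.69 × (15.5% − 1.9%)] = -4.184
Highest: Everpeak (-4.184).

Everpeak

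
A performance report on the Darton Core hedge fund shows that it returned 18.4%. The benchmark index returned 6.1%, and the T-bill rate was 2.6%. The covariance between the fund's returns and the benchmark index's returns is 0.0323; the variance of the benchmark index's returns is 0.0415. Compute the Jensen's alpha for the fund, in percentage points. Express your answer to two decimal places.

13.08

β = Cov / Var = 0.0323 / 0.0415 = 0.7783
E[R] = Rf + β(Rm − Rf) = 2.6% + 0.7783 × (6.1% − 2.6%) = 5.3241%
α = Rp − E[R] = 18.4% − 5.3241% = 13.0759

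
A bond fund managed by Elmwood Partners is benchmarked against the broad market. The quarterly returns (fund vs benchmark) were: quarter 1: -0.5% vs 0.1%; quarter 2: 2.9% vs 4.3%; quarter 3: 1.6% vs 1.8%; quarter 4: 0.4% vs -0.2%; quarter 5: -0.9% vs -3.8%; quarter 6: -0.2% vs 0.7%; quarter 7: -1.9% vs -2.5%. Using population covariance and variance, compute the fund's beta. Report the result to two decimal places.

r̄p = 0.2000%,  r̄m = 0.0571%
Cov = Σ(rp − r̄p)(rm − r̄m) / 7 = 3.3100
Var(rm) = Σ(rm − r̄m)² / 7 = 6.1339
β = Cov / Var = 3.3100 / 6.1339 = 0.5396

0.54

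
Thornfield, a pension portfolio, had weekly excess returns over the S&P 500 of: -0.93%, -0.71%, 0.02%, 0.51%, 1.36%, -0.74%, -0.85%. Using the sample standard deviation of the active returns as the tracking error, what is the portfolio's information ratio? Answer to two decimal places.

-0.22

μ = (-0.93 − 0.71 + 0.02 + 0.51 + 1.36 − 0.74 − 0.85) / 7 = -0.1914%
Σ(r − μ)² = (-0.93 − (-0.1914))² + (-0.71 − (-0.1914))² + (0.02 − (-0.1914))² + … = 4.4927
σ = √[4.4927 / 6] = 0.8653%
IR = μ / tracking error = -0.1914 / 0.8653 = -0.2212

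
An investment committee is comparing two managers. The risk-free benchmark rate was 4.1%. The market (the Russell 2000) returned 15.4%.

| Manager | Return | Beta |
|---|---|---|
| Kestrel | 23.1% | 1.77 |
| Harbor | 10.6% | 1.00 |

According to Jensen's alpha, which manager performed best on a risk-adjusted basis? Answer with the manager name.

Kestrel

Kestrel: α = 23.1% − [4.1% + 1.77 × (15.4% − 4.1%)] = -1.001
Harbor: α = 10.6% − [4.1% + 1.00 × (15.4% − 4.1%)] = -4.800
Highest: Kestrel (-1.001).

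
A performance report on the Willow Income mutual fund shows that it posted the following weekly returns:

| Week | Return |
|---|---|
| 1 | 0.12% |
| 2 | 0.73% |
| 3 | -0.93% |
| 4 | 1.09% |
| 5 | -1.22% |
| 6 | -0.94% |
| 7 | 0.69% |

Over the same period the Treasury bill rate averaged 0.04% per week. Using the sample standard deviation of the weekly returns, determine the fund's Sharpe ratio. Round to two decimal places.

r̄ = (0.12 + 0.73 − 0.93 + 1.09 − 1.22 − 0.94 + 0.69) / 7 = -0.0657%
Sample σ = √[Σ(r − r̄)² / 6] = √[5.4182 / 6] = √0.9030 = 0.9503%
Sharpe = (r̄ − rf) / σ = (-0.0657 − 0.04) / 0.9503 = -0.1057 / 0.9503 = -0.1112

-0.11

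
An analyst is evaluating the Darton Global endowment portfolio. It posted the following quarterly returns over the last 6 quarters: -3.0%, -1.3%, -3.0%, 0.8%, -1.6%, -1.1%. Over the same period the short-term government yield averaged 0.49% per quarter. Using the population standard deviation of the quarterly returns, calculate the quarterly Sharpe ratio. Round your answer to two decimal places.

Mean return μ = -9.20 / 6 = -1.5333%
Population std dev = √[9.9933 / 6] = 1.2906%
Sharpe = (μ − rf) / σ = (-1.5333 − 0.49) / 1.2906 = -2.0233 / 1.2906 = -1.5677

-1.57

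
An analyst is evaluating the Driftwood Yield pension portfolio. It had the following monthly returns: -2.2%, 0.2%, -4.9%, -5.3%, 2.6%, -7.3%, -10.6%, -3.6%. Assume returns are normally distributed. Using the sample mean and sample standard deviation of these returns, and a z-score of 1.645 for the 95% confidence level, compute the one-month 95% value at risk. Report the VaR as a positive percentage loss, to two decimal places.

μ = (-2.2 + 0.2 − 4.9 − 5.3 + 2.6 − 7.3 − 10.6 − 3.6) / 8 = -31.10 / 8 = -3.8875%
Σ(r − μ)² = 121.4488; sample σ = √(121.4488/7) = 4.1653%
VaR = −(μ − z·σ) = −(-3.8875 − 1.645 × 4.1653) = −(-10.7394) = 10.7394%

10.74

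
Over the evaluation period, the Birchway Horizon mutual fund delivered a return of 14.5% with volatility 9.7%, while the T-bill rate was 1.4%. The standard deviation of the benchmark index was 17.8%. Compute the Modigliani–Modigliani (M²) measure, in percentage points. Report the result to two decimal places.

25.44

Sharpe = (Rp − Rf) / σp = (14.5% − 1.4%) / 9.7% = 1.3505
M² = Rf + Sharpe × σm = 1.4% + 1.3505 × 17.8% = 25.4389%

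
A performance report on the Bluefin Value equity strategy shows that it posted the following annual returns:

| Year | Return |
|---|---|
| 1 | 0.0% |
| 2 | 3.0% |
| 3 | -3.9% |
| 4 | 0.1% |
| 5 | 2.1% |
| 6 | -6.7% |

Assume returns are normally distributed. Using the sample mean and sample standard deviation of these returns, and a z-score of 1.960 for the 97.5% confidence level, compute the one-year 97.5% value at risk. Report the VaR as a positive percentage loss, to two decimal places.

8.16

μ = (0 + 3 − 3.9 + 0.1 + 2.1 − 6.7) / 6 = -5.40 / 6 = -0.9000%
Sample std dev = √[68.6600 / 5] = 3.7057%
VaR = −(μ − z·σ) = −(-0.9000 − 1.960 × 3.7057) = −(-8.1632) = 8.1632%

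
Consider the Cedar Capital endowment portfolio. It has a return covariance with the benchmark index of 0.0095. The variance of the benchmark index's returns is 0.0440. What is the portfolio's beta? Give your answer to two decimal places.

0.22

β = Cov(Rp, Rm) / Var(Rm) = 0.0095 / 0.0440 = 0.2159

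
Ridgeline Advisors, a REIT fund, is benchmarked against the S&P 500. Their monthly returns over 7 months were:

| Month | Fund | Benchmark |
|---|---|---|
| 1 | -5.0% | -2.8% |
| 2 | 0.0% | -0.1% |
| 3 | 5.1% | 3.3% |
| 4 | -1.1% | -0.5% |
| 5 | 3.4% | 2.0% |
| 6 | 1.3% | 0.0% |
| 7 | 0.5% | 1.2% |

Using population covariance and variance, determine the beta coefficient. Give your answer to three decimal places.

r̄p = 0.6000%,  r̄m = 0.4429%
Cov = Σ(rp − r̄p)(rm − r̄m) / 7 = 5.2743
Var(rm) = Σ(rm − r̄m)² / 7 = 3.2939
β = Cov / Var = 5.2743 / 3.2939 = 1.6012

1.601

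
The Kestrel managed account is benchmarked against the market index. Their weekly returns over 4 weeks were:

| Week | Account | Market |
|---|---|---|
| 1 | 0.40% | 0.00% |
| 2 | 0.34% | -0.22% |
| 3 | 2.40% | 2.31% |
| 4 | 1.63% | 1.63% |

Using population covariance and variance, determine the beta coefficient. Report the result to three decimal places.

r̄p = 1.1925%,  r̄m = 0.9300%
Cov = Σ(rp − r̄p)(rm − r̄m) / 4 = 0.9225
Var(rm) = Σ(rm − r̄m)² / 4 = 1.1455
β = Cov / Var = 0.9225 / 1.1455 = 0.8053

0.805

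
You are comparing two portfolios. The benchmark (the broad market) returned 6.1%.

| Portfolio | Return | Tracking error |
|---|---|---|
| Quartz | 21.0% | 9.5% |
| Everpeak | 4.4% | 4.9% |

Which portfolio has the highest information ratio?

Quartz

Quartz: IR = (21.0% − 6.1%) / 9.5% = 1.568
Everpeak: IR = (4.4% − 6.1%) / 4.9% = -0.347
Highest: Quartz (1.568).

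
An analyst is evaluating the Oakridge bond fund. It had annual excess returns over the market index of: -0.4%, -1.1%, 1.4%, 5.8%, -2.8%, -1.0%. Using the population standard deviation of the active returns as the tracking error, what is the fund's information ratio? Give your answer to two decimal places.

r̄ = (-0.4 − 1.1 + 1.4 + 5.8 − 2.8 − 1) / 6 = 0.3167%
Population std dev = √[45.2083 / 6] = 2.7449%
IR = r̄ / tracking error = 0.3167 / 2.7449 = 0.1154

0.12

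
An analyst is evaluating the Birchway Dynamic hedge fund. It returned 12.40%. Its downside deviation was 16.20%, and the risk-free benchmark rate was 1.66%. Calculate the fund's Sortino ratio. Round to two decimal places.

0.66

Sortino = (Rp − Rf) / σd = (12.40% − 1.66%) / 16.20% = 10.74% / 16.20% = 0.6630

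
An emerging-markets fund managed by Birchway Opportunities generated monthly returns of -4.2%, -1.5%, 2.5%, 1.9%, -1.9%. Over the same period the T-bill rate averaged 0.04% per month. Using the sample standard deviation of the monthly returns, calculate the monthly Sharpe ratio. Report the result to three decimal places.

r̄ = (-4.2 − 1.5 + 2.5 + 1.9 − 1.9) / 5 = -0.6400%
Sample σ = √[Σ(r − r̄)² / 4] = √[31.3120 / 4] = √7.8280 = 2.7979%
Sharpe = (r̄ − rf) / σ = (-0.6400 − 0.04) / 2.7979 = -0.6800 / 2.7979 = -0.2430

-0.243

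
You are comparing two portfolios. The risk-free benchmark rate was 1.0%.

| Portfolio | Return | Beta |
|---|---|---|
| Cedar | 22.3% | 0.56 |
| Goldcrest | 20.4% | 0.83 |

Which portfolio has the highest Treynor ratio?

Cedar

Cedar: Treynor = (22.3% − 1.0%) / 0.56 = 38.036
Goldcrest: Treynor = (20.4% − 1.0%) / 0.83 = 23.373
Highest: Cedar (38.036).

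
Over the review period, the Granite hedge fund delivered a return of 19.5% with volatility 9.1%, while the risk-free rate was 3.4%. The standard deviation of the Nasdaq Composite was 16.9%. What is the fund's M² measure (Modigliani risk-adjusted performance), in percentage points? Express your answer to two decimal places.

Sharpe = (Rp − Rf) / σp = (19.5% − 3.4%) / 9.1% = 1.7692
M² = Rf + Sharpe × σm = 3.4% + 1.7692 × 16.9% = 33.2995%

33.30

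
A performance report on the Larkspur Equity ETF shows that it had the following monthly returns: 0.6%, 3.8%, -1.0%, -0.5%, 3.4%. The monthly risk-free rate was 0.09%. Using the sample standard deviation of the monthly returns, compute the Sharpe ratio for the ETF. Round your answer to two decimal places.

0.53

μ = (0.6 + 3.8 − 1 − 0.5 + 3.4) / 5 = 6.30 / 5 = 1.2600%
Σ(r − μ)² = 19.6720; sample σ = √(19.6720/4) = 2.2177%
Sharpe = (μ − rf) / σ = (1.2600 − 0.09) / 2.2177 = 1.1700 / 2.2177 = 0.5276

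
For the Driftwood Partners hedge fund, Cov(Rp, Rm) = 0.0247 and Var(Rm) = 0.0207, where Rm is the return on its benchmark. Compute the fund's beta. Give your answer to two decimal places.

1.19

β = Cov(Rp, Rm) / Var(Rm) = 0.0247 / 0.0207 = 1.1932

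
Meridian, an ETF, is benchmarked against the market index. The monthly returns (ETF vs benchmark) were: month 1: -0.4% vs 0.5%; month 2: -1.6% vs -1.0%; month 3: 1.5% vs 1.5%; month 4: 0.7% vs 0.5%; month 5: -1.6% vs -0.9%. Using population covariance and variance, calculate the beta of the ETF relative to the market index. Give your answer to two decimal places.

1.25

r̄p = -0.2800%,  r̄m = 0.1200%
Cov = Σ(rp − r̄p)(rm − r̄m) / 5 = 1.1216
Var(rm) = Σ(rm − r̄m)² / 5 = 0.8976
β = Cov / Var = 1.1216 / 0.8976 = 1.2496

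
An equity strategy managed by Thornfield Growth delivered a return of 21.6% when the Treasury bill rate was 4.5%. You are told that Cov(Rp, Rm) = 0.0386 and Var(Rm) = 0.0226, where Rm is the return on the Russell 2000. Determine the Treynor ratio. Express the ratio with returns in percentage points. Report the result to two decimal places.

β = Cov / Var = 0.0386 / 0.0226 = 1.7080
Treynor = (Rp − Rf) / β = (21.6% − 4.5%) / 1.7080 = 17.10 / 1.7080 = 10.0117

10.01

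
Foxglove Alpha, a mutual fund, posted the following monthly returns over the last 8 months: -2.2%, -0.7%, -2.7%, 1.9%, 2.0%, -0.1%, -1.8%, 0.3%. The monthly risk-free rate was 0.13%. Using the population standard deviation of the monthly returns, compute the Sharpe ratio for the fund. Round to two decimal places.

-0.33

Mean return μ = -3.30 / 8 = -0.4125%
Σ(r − μ)² = 22.2088; population σ = √(22.2088/8) = 1.6662%
Sharpe = (μ − rf) / σ = (-0.4125 − 0.13) / 1.6662 = -0.5425 / 1.6662 = -0.3256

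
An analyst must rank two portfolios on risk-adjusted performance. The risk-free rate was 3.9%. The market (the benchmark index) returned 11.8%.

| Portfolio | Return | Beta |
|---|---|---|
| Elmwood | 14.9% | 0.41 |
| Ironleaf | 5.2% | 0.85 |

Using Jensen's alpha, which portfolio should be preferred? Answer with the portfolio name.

Elmwood: α = 14.9% − [3.9% + 0.41 × (11.8% − 3.9%)] = 7.761
Ironleaf: α = 5.2% − [3.9% + 0.85 × (11.8% − 3.9%)] = -5.415
Highest: Elmwood (7.761).

Elmwood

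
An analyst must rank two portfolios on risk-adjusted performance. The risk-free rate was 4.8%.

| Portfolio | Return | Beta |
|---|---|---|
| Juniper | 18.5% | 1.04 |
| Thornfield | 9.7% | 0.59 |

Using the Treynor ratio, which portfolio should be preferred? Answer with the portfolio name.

Juniper

Juniper: Treynor = (18.5% − 4.8%) / 1.04 = 13.173
Thornfield: Treynor = (9.7% − 4.8%) / 0.59 = 8.305
Highest: Juniper (13.173).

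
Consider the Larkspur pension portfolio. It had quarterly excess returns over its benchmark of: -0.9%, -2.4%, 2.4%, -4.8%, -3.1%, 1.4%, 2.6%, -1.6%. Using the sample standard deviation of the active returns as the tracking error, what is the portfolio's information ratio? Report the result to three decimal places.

-0.296

Mean return r̄ = -6.40 / 8 = -0.8000%
Sample σ = √[Σ(r − r̄)² / 7] = √[51.1400 / 7] = √7.3057 = 2.7029%
IR = r̄ / tracking error = -0.8000 / 2.7029 = -0.2960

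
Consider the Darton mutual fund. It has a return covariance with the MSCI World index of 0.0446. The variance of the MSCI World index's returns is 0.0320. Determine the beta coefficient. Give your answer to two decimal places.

1.39

β = Cov(Rp, Rm) / Var(Rm) = 0.0446 / 0.0320 = 1.3938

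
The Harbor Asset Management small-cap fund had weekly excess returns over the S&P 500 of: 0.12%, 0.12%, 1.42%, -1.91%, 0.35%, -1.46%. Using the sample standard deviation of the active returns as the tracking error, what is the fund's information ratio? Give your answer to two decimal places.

-0.18

r̄ = (0.12 + 0.12 + 1.42 − 1.91 + 0.35 − 1.46) / 6 = -0.2267%
Σ(r − r̄)² = 7.6391; sample σ = √(7.6391/5) = 1.2361%
IR = r̄ / tracking error = -0.2267 / 1.2361 = -0.1834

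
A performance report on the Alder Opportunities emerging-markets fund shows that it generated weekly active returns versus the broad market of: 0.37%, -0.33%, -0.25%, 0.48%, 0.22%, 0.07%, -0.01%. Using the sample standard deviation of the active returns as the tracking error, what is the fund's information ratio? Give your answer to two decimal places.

μ = (0.37 − 0.33 − 0.25 + 0.48 + 0.22 + 0.07 − 0.01) / 7 = 0.550 / 7 = 0.0786%
Sample std dev = √[0.5489 / 6] = 0.3025%
IR = μ / tracking error = 0.0786 / 0.3025 = 0.2598

0.26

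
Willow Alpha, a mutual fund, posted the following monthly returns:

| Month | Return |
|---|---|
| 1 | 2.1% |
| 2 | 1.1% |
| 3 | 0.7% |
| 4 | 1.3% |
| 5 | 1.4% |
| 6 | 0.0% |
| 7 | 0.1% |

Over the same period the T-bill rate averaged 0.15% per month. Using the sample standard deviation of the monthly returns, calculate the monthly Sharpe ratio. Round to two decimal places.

1.08

μ = (2.1 + 1.1 + 0.7 + 1.3 + 1.4 + 0 + 0.1) / 7 = 6.70 / 7 = 0.9571%
Σ(r − μ)² = 3.3571; sample σ = √(3.3571/6) = 0.7480%
Sharpe = (μ − rf) / σ = (0.9571 − 0.15) / 0.7480 = 0.8071 / 0.7480 = 1.0790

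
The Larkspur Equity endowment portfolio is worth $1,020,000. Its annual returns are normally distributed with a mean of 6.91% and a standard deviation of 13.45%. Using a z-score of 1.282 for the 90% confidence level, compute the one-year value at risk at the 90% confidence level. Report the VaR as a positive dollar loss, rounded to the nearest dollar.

Return at the 90% tail: μ − z·σ = 6.91% − 1.282 × 13.45% = 6.91 − 17.2429 = -10.3329%
VaR = −(-10.3329%) × $1,020,000 = 10.3329% × $1,020,000 = $105,396

$105,396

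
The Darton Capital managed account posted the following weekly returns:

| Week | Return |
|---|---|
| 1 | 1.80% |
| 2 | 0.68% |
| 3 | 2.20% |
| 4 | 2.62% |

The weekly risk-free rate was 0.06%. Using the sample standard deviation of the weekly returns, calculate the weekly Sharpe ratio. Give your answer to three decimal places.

2.118

r̄ = (1.8 + 0.68 + 2.2 + 2.62) / 4 = 7.300 / 4 = 1.8250%
Sample std dev = √[2.0843 / 3] = 0.8335%
Sharpe = (r̄ − rf) / σ = (1.8250 − 0.06) / 0.8335 = 1.7650 / 0.8335 = 2.1176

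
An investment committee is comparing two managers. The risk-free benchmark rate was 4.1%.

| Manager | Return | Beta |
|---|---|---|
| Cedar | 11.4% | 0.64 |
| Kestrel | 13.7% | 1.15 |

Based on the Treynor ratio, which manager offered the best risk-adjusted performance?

Cedar: Treynor = (11.4% − 4.1%) / 0.64 = 11.406
Kestrel: Treynor = (13.7% − 4.1%) / 1.15 = 8.348
Highest: Cedar (11.406).

Cedar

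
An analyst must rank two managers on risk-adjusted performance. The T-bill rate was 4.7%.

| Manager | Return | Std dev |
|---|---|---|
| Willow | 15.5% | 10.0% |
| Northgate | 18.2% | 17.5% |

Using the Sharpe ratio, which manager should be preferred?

Willow: Sharpe ratio = (15.5% − 4.7%) / 10.0% = 1.080
Northgate: Sharpe ratio = (18.2% − 4.7%) / 17.5% = 0.771
Highest: Willow (1.080).

Willow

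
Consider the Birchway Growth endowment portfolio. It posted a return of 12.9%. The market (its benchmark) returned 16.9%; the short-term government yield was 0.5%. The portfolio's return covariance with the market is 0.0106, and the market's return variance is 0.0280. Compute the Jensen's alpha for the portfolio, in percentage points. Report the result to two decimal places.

6.19

β = Cov / Var = 0.0106 / 0.0280 = 0.3786
E[R] = Rf + β(Rm − Rf) = 0.5% + 0.3786 × (16.9% − 0.5%) = 6.7090%
α = Rp − E[R] = 12.9% − 6.7090% = 6.1910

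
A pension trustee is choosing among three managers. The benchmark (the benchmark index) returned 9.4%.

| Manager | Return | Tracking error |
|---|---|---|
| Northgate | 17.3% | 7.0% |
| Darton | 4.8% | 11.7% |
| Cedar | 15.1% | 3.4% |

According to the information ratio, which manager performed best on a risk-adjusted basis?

Cedar

Northgate: IR = (17.3% − 9.4%) / 7.0% = 1.129
Darton: IR = (4.8% − 9.4%) / 11.7% = -0.393
Cedar: IR = (15.1% − 9.4%) / 3.4% = 1.676
Highest: Cedar (1.676).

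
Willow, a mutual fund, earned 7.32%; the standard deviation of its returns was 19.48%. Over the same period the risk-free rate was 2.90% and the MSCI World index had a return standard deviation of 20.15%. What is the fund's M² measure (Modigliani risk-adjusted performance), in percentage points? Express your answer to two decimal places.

Sharpe = (Rp − Rf) / σp = (7.32% − 2.90%) / 19.48% = 0.2269
M² = Rf + Sharpe × σm = 2.90% + 0.2269 × 20.15% = 7.4720%

7.47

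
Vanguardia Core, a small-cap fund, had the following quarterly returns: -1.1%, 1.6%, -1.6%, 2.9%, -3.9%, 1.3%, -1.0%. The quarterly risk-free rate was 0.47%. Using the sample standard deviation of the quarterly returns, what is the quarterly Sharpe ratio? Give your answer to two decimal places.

-0.31

Mean return μ = -1.80 / 7 = -0.2571%
Σ(r − μ)² = 32.1771; sample σ = √(32.1771/6) = 2.3158%
Sharpe = (μ − rf) / σ = (-0.2571 − 0.47) / 2.3158 = -0.7271 / 2.3158 = -0.3140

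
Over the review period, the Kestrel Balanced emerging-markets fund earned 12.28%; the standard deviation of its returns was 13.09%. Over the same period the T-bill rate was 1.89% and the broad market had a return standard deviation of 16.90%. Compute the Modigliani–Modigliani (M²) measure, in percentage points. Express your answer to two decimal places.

15.30

Sharpe = (Rp − Rf) / σp = (12.28% − 1.89%) / 13.09% = 0.7937
M² = Rf + Sharpe × σm = 1.89% + 0.7937 × 16.90% = 15.3035%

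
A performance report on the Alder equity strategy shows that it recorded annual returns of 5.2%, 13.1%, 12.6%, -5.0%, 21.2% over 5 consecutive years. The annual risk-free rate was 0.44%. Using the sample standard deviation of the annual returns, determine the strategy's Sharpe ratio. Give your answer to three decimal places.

0.912

Mean return r̄ = 47.10 / 5 = 9.4200%
Sample σ = √[Σ(r − r̄)² / 4] = √[388.1680 / 4] = √97.0420 = 9.8510%
Sharpe = (r̄ − rf) / σ = (9.4200 − 0.44) / 9.8510 = 8.9800 / 9.8510 = 0.9116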